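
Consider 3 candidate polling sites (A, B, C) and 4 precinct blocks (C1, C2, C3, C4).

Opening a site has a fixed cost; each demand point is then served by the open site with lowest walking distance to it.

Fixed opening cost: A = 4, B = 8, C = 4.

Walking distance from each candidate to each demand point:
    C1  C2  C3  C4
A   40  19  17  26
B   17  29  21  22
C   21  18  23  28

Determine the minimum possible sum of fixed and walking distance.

Open {A, B}: assign each demand point to its cheapest open site.
  C1→B 17, C2→A 19, C3→A 17, C4→B 22
  walking distance 75, fixed 12 → total 87.
Compare {A, C}: walking distance 82 + fixed 8 = 90.
Compare {B, C}: walking distance 78 + fixed 12 = 90.
Compare {A, B, C}: walking distance 74 + fixed 16 = 90.
All other subsets cost ≥ 90. Minimum total cost: 87.

87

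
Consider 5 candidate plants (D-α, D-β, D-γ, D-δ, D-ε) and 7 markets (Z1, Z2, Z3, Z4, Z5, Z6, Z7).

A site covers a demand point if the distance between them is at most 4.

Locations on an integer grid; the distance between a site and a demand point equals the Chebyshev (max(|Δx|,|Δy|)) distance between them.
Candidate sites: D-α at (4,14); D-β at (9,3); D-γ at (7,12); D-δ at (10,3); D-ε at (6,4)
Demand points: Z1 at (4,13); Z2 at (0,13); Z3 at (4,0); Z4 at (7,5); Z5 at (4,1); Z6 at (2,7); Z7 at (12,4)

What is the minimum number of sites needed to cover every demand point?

Coverage sets (demand points within 4 of each site):
  D-α: {Z1, Z2}
  D-β: {Z4, Z7}
  D-γ: {Z1}
  D-δ: {Z4, Z7}
  D-ε: {Z3, Z4, Z5, Z6}
No 2 sites suffice: every size-2 union leaves at least one demand point uncovered.
But {D-α, D-β, D-ε} covers everything, so the minimum is 3.

3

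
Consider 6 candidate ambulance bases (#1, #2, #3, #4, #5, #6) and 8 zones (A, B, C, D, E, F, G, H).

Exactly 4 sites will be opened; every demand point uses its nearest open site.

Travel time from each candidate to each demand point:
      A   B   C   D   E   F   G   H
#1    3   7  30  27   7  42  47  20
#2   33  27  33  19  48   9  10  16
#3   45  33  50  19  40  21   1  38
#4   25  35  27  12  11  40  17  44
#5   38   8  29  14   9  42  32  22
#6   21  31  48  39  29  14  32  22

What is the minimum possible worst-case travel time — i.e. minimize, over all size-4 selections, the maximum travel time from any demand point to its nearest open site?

Open {#1, #2, #3, #4}.
  Farthest demand point is C at travel time 27 (to #4); all others are ≤ 27.
With {#1, #2, #4, #5} the worst case is 27.
With {#1, #2, #4, #6} the worst case is 27.
No size-4 selection achieves below 27.

27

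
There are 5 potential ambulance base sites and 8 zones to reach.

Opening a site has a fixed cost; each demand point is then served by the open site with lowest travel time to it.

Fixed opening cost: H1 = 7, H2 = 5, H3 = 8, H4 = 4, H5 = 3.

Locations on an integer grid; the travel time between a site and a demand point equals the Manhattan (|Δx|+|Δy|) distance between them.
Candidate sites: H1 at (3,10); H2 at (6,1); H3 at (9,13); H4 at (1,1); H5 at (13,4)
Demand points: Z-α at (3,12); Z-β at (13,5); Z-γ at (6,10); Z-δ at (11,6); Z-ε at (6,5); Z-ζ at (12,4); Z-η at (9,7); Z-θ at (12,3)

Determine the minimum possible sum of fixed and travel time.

Open {H1, H5}: assign each demand point to its cheapest open site.
  Z-α→H1 2, Z-β→H5 1, Z-γ→H1 3, Z-δ→H5 4, Z-ε→H1 8, Z-ζ→H5 1, Z-η→H5 7, Z-θ→H5 2
  travel time 28, fixed 10 → total 38.
Compare {H1, H2, H5}: travel time 24 + fixed 15 = 39.
Compare {H1, H4, H5}: travel time 28 + fixed 14 = 42.
Compare {H1, H2, H4, H5}: travel time 24 + fixed 19 = 43.
All other subsets cost ≥ 39. Minimum total cost: 38.

38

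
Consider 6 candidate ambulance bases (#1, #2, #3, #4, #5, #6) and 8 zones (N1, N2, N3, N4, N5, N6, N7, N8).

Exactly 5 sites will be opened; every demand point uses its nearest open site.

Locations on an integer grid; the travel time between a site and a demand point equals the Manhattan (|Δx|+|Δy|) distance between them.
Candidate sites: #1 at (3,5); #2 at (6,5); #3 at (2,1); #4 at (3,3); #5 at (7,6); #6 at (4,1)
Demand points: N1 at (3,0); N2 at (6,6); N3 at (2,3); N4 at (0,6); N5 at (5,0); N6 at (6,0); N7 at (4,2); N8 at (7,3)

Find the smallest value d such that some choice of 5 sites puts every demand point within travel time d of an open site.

Open {#1, #2, #3, #4, #6}.
  Farthest demand point is N4 at travel time 4 (to #1); all others are ≤ 4.
With {#1, #2, #3, #5, #6} the worst case is 4.
With {#1, #2, #4, #5, #6} the worst case is 4.
No size-5 selection achieves below 4.

4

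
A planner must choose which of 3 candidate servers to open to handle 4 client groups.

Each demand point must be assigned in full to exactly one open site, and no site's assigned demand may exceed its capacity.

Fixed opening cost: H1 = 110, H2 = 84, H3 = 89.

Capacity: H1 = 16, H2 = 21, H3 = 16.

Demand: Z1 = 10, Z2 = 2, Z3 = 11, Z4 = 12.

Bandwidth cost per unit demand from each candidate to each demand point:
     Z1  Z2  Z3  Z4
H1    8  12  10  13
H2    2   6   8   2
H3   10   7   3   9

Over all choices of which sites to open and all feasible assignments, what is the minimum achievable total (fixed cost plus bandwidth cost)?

403

Open {H2, H3}; cheapest assignment that respects the capacities:
  H2 (cap 21, load 21): Z1, Z3 — cost 10×2 + 11×8 = 108
  H3 (cap 16, load 14): Z2, Z4 — cost 2×7 + 12×9 = 122
  Shipping 230, fixed 173 → total 403.
  Any other capacity-feasible assignment to {H2, H3} ships for at least 230.
Compare {H1, H2, H3}: its best feasible assignment gives total 432.
Compare {H1, H2}: its best feasible assignment gives total 482.
Every other set of open sites that can feasibly serve all demand totals ≥ 432 even under its best assignment. Minimum: 403.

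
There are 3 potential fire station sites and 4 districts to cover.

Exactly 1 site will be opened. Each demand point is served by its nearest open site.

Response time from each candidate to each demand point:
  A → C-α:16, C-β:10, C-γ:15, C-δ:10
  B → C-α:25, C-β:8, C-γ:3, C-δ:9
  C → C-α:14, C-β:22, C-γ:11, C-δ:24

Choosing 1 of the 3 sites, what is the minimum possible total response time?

Open {B}.
  C-α→B 25, C-β→B 8, C-γ→B 3, C-δ→B 9  ⇒ total 45.
Compare {A}: total 51.
Compare {C}: total 71.

45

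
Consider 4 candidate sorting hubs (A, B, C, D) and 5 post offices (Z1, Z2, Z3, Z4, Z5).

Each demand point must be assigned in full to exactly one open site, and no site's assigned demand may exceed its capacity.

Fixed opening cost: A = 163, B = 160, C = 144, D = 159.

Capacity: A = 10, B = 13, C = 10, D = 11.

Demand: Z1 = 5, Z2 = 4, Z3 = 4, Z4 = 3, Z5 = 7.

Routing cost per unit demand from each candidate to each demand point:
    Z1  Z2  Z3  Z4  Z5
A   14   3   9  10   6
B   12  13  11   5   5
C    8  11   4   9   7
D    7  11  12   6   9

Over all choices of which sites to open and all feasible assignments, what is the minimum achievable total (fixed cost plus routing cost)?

Open {B, D}; cheapest assignment that respects the capacities:
  B (cap 13, load 12): Z1, Z5 — cost 5×12 + 7×5 = 95
  D (cap 11, load 11): Z2, Z3, Z4 — cost 4×11 + 4×12 + 3×6 = 110
  Shipping 205, fixed 319 → total 524.
  Any other capacity-feasible assignment to {B, D} ships for at least 205.
Compare {B, C}: its best feasible assignment gives total 536.
Compare {A, B}: its best feasible assignment gives total 551.
Every other set of open sites that can feasibly serve all demand totals ≥ 536 even under its best assignment. Minimum: 524.

524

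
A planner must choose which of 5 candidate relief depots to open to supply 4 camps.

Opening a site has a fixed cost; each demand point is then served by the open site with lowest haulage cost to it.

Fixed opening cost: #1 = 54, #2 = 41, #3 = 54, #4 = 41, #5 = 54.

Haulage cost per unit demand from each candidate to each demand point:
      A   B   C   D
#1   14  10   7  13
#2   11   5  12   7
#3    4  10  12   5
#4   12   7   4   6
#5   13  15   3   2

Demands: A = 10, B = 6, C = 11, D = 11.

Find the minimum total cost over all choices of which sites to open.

263

Open {#3, #5}: assign each demand point to its cheapest open site.
  A→#3 10×4=40, B→#3 6×10=60, C→#5 11×3=33, D→#5 11×2=22
  haulage cost 155, fixed 108 → total 263.
Compare {#2, #3, #5}: haulage cost 125 + fixed 149 = 274.
Compare {#3, #4}: haulage cost 181 + fixed 95 = 276.
Compare {#3, #4, #5}: haulage cost 137 + fixed 149 = 286.
All other subsets cost ≥ 274. Minimum total cost: 263.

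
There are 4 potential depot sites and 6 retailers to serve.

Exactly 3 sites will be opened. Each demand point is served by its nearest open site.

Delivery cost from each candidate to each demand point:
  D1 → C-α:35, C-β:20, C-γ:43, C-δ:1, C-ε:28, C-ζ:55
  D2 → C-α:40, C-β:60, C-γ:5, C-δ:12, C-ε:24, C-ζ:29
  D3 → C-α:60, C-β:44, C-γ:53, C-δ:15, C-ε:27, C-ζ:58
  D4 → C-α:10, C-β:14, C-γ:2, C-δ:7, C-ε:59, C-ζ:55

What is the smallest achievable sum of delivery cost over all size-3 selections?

Open {D1, D2, D4}.
  C-α→D4 10, C-β→D4 14, C-γ→D4 2, C-δ→D1 1, C-ε→D2 24, C-ζ→D2 29  ⇒ total 80.
Compare {D2, D3, D4}: total 86.
Compare {D1, D3, D4}: total 109.
No size-3 selection does better; minimum is 80.

80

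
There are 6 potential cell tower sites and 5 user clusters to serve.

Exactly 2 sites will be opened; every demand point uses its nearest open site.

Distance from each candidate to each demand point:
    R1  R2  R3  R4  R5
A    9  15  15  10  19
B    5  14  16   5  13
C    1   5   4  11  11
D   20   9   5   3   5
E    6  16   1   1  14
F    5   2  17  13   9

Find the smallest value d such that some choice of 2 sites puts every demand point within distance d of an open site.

5

Open {C, D}.
  Farthest demand point is R2 at distance 5 (to C); all others are ≤ 5.
With {D, F} the worst case is 5.
With {A, D} the worst case is 9.
No size-2 selection achieves below 5.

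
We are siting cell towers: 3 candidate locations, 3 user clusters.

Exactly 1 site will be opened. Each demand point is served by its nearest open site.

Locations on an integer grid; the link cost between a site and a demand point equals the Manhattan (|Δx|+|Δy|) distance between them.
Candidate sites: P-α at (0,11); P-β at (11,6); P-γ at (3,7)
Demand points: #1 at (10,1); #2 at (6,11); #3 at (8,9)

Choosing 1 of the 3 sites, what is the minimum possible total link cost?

Open {P-β}.
  #1→P-β 6, #2→P-β 10, #3→P-β 6  ⇒ total 22.
Compare {P-γ}: total 27.
Compare {P-α}: total 36.

22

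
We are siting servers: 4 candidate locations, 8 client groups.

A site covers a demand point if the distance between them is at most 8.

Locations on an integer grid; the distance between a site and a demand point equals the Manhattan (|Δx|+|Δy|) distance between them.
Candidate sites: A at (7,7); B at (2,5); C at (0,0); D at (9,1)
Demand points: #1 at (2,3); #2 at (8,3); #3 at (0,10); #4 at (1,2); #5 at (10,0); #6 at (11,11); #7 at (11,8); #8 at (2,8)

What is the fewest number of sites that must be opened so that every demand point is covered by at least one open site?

Coverage sets (demand points within 8 of each site):
  A: {#2, #6, #7, #8}
  B: {#1, #2, #3, #4, #8}
  C: {#1, #4}
  D: {#2, #5}
No 2 sites suffice: every size-2 union leaves at least one demand point uncovered.
But {A, B, D} covers everything, so the minimum is 3.

3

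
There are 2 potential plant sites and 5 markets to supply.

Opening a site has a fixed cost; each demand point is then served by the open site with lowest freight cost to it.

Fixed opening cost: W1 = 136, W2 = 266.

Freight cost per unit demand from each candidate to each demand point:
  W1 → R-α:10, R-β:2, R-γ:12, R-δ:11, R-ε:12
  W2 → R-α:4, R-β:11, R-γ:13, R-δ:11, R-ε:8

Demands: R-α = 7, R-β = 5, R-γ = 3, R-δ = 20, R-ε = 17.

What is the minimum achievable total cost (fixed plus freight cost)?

Open {W1}: assign each demand point to its cheapest open site.
  R-α→W1 7×10=70, R-β→W1 5×2=10, R-γ→W1 3×12=36, R-δ→W1 20×11=220, R-ε→W1 17×12=204
  freight cost 540, fixed 136 → total 676.
Compare {W2}: freight cost 478 + fixed 266 = 744.
Compare {W1, W2}: freight cost 430 + fixed 402 = 832.

676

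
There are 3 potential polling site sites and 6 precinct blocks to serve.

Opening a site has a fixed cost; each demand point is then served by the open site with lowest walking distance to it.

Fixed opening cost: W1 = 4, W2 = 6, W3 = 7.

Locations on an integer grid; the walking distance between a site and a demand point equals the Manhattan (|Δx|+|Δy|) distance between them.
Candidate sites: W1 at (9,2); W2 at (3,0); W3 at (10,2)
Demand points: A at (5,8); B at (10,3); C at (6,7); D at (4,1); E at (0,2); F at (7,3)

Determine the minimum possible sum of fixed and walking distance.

Open {W1, W2}: assign each demand point to its cheapest open site.
  A→W1 10, B→W1 2, C→W1 8, D→W2 2, E→W2 5, F→W1 3
  walking distance 30, fixed 10 → total 40.
Compare {W1}: walking distance 38 + fixed 4 = 42.
Compare {W2, W3}: walking distance 31 + fixed 13 = 44.
Compare {W1, W2, W3}: walking distance 29 + fixed 17 = 46.
All other subsets cost ≥ 42. Minimum total cost: 40.

40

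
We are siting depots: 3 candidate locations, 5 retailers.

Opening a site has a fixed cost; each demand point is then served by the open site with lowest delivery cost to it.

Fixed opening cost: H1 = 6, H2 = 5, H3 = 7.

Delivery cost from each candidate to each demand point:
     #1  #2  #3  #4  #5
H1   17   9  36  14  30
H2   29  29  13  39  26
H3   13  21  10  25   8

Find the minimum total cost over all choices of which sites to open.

67

Open {H1, H3}: assign each demand point to its cheapest open site.
  #1→H3 13, #2→H1 9, #3→H3 10, #4→H1 14, #5→H3 8
  delivery cost 54, fixed 13 → total 67.
Compare {H1, H2, H3}: delivery cost 54 + fixed 18 = 72.
Compare {H3}: delivery cost 77 + fixed 7 = 84.
Compare {H2, H3}: delivery cost 77 + fixed 12 = 89.
All other subsets cost ≥ 72. Minimum total cost: 67.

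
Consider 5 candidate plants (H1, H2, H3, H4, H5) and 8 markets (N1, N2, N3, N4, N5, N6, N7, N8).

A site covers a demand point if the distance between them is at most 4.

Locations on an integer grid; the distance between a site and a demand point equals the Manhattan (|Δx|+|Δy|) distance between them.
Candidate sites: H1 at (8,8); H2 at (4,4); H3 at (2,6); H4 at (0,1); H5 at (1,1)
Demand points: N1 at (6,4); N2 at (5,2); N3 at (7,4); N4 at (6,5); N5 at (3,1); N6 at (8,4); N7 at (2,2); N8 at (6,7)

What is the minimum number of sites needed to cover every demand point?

Coverage sets (demand points within 4 of each site):
  H1: {N6, N8}
  H2: {N1, N2, N3, N4, N5, N6, N7}
  H3: {N7}
  H4: {N5, N7}
  H5: {N5, N7}
No single site covers all 8 demand points.
But {H1, H2} covers everything, so the minimum is 2.

2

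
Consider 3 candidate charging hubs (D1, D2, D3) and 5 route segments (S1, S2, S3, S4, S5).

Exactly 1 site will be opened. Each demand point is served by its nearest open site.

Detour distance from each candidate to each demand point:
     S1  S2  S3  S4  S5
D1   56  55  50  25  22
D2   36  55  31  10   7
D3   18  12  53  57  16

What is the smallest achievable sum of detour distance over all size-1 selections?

139

Open {D2}.
  S1→D2 36, S2→D2 55, S3→D2 31, S4→D2 10, S5→D2 7  ⇒ total 139.
Compare {D3}: total 156.
Compare {D1}: total 208.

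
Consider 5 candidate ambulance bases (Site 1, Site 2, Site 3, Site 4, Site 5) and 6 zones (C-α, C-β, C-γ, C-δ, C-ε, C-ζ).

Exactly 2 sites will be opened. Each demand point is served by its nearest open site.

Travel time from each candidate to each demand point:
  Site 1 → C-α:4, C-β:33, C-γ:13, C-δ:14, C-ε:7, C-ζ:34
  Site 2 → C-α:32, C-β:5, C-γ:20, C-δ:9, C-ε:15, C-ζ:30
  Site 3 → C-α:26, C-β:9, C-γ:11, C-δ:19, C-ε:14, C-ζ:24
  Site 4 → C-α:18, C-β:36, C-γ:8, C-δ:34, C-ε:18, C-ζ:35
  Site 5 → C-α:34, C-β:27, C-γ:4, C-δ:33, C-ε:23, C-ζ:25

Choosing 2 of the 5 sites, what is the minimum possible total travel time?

Open {Site 1, Site 2}.
  C-α→Site 1 4, C-β→Site 2 5, C-γ→Site 1 13, C-δ→Site 2 9, C-ε→Site 1 7, C-ζ→Site 2 30  ⇒ total 68.
Compare {Site 1, Site 3}: total 69.
Compare {Site 1, Site 5}: total 81.
No size-2 selection does better; minimum is 68.

68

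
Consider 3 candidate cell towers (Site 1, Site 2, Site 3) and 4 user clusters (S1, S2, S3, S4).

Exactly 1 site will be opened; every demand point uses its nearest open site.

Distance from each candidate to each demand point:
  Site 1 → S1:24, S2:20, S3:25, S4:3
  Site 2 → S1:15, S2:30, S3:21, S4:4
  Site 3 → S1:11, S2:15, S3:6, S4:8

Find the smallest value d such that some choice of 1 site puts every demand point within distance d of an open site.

15

Open {Site 3}.
  Farthest demand point is S2 at distance 15 (to Site 3); all others are ≤ 15.
With {Site 1} the worst case is 25.
With {Site 2} the worst case is 30.
No size-1 selection achieves below 15.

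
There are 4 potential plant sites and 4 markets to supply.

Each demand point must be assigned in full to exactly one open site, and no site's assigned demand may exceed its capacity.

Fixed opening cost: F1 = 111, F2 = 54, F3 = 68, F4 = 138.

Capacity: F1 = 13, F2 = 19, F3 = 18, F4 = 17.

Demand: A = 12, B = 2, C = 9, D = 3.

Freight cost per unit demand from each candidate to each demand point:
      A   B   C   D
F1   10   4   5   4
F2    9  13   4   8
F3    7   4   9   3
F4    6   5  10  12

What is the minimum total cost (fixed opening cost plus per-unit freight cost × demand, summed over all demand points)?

259

Open {F2, F3}; cheapest assignment that respects the capacities:
  F2 (cap 19, load 9): C — cost 9×4 = 36
  F3 (cap 18, load 17): A, B, D — cost 12×7 + 2×4 + 3×3 = 101
  Shipping 137, fixed 122 → total 259.
  Any other capacity-feasible assignment to {F2, F3} ships for at least 137.
Compare {F1, F3}: its best feasible assignment gives total 325.
Compare {F2, F4}: its best feasible assignment gives total 334.
Every other set of open sites that can feasibly serve all demand totals ≥ 325 even under its best assignment. Minimum: 259.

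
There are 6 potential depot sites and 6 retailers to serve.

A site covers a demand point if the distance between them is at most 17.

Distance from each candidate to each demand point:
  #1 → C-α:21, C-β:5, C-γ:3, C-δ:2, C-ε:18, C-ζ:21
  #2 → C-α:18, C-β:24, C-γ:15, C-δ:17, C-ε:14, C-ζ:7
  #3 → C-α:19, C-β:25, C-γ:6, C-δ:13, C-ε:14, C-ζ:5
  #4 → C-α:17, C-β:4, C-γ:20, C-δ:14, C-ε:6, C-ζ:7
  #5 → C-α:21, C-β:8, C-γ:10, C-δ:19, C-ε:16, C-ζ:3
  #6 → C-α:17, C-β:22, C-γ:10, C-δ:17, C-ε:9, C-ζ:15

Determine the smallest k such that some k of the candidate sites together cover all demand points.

2

Coverage sets (demand points within 17 of each site):
  #1: {C-β, C-γ, C-δ}
  #2: {C-γ, C-δ, C-ε, C-ζ}
  #3: {C-γ, C-δ, C-ε, C-ζ}
  #4: {C-α, C-β, C-δ, C-ε, C-ζ}
  #5: {C-β, C-γ, C-ε, C-ζ}
  #6: {C-α, C-γ, C-δ, C-ε, C-ζ}
No single site covers all 6 demand points.
But {#1, #4} covers everything, so the minimum is 2.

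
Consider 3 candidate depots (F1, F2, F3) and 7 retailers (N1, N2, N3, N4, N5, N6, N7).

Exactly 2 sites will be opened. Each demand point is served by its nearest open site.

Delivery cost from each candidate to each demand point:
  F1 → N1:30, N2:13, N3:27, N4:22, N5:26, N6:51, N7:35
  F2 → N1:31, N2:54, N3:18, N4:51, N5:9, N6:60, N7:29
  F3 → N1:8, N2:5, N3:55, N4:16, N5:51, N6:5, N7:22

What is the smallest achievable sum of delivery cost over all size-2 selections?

Open {F2, F3}.
  N1→F3 8, N2→F3 5, N3→F2 18, N4→F3 16, N5→F2 9, N6→F3 5, N7→F3 22  ⇒ total 83.
Compare {F1, F3}: total 109.
Compare {F1, F2}: total 172.

83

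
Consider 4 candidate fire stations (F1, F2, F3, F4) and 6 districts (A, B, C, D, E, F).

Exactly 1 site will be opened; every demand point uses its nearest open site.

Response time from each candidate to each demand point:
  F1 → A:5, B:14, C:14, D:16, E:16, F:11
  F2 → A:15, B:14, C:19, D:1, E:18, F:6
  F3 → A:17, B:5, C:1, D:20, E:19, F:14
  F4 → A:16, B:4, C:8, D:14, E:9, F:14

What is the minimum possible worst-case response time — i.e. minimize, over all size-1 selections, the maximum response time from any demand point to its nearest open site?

Open {F1}.
  Farthest demand point is D at response time 16 (to F1); all others are ≤ 16.
With {F4} the worst case is 16.
With {F2} the worst case is 19.
No size-1 selection achieves below 16.

16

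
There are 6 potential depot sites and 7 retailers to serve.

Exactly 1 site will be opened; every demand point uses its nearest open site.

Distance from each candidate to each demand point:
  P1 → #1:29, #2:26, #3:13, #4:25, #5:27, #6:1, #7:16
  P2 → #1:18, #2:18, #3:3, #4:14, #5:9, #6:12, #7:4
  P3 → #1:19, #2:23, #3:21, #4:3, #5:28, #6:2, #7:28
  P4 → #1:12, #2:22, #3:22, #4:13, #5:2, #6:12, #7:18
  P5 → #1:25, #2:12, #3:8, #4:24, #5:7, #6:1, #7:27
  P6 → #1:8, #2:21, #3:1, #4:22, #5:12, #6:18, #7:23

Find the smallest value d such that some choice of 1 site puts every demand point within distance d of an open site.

18

Open {P2}.
  Farthest demand point is #1 at distance 18 (to P2); all others are ≤ 18.
With {P4} the worst case is 22.
With {P6} the worst case is 23.
No size-1 selection achieves below 18.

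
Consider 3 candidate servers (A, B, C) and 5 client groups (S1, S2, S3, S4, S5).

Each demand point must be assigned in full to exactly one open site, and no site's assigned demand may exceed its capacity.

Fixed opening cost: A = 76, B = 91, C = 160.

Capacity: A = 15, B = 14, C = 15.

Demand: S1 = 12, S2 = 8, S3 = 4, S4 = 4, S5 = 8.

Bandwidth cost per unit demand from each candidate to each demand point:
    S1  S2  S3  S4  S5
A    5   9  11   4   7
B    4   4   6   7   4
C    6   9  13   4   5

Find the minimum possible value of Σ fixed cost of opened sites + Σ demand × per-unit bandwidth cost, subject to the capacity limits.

499

Open {A, B, C}; cheapest assignment that respects the capacities:
  A (cap 15, load 12): S1 — cost 12×5 = 60
  B (cap 14, load 12): S2, S3 — cost 8×4 + 4×6 = 56
  C (cap 15, load 12): S4, S5 — cost 4×4 + 8×5 = 56
  Shipping 172, fixed 327 → total 499.
  Any other capacity-feasible assignment to {A, B, C} ships for at least 172.
Total demand is 36 and no other set of sites has combined capacity ≥ 36, so {A, B, C} is the only feasible choice of open sites. Minimum: 499.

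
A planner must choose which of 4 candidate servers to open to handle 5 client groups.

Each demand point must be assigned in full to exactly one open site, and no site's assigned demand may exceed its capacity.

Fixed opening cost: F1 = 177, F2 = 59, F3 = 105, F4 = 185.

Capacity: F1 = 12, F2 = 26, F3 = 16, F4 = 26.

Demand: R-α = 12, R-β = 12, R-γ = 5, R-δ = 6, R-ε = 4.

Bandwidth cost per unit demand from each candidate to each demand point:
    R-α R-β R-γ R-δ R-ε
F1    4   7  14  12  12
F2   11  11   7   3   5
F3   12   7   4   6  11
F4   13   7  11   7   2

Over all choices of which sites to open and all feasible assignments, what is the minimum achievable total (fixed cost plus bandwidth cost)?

477

Open {F2, F3}; cheapest assignment that respects the capacities:
  F2 (cap 26, load 23): R-α, R-γ, R-δ — cost 12×11 + 5×7 + 6×3 = 185
  F3 (cap 16, load 16): R-β, R-ε — cost 12×7 + 4×11 = 128
  Shipping 313, fixed 164 → total 477.
  Any other capacity-feasible assignment to {F2, F3} ships for at least 313.
Compare {F2, F4}: its best feasible assignment gives total 521.
Compare {F1, F2, F3}: its best feasible assignment gives total 546.
Every other set of open sites that can feasibly serve all demand totals ≥ 521 even under its best assignment. Minimum: 477.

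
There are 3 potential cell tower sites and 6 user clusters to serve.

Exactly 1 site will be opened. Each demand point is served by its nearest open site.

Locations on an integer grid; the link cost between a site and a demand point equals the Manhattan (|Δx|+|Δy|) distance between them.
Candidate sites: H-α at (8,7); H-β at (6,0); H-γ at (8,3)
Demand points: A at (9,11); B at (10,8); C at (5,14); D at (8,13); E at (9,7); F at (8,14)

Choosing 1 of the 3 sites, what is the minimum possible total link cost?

Open {H-α}.
  A→H-α 5, B→H-α 3, C→H-α 10, D→H-α 6, E→H-α 1, F→H-α 7  ⇒ total 32.
Compare {H-γ}: total 56.
Compare {H-β}: total 82.

32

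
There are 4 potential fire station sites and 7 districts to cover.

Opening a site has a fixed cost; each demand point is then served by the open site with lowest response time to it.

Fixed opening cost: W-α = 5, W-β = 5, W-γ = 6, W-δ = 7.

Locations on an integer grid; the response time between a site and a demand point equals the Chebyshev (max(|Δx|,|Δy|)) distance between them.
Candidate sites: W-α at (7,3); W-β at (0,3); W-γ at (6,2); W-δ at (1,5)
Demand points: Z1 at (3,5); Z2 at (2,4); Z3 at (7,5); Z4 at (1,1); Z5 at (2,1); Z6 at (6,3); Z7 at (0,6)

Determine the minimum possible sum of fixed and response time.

Open {W-α, W-β}: assign each demand point to its cheapest open site.
  Z1→W-β 3, Z2→W-β 2, Z3→W-α 2, Z4→W-β 2, Z5→W-β 2, Z6→W-α 1, Z7→W-β 3
  response time 15, fixed 10 → total 25.
Compare {W-α, W-δ}: response time 15 + fixed 12 = 27.
Compare {W-β, W-γ}: response time 16 + fixed 11 = 27.
Compare {W-α, W-β, W-δ}: response time 11 + fixed 17 = 28.
All other subsets cost ≥ 27. Minimum total cost: 25.

25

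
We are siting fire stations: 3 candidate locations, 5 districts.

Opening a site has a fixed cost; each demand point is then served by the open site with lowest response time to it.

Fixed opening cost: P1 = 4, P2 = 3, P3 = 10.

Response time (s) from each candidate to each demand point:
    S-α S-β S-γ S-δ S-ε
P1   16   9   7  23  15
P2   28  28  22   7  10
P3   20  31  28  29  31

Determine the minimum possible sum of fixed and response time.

56

Open {P1, P2}: assign each demand point to its cheapest open site.
  S-α→P1 16, S-β→P1 9, S-γ→P1 7, S-δ→P2 7, S-ε→P2 10
  response time 49, fixed 7 → total 56.
Compare {P1, P2, P3}: response time 49 + fixed 17 = 66.
Compare {P1}: response time 70 + fixed 4 = 74.
Compare {P1, P3}: response time 70 + fixed 14 = 84.
All other subsets cost ≥ 66. Minimum total cost: 56.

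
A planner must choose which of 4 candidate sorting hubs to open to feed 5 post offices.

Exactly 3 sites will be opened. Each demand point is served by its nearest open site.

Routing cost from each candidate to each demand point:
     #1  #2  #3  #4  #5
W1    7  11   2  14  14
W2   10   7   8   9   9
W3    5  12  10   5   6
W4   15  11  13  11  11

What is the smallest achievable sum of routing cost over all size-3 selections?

Open {W1, W2, W3}.
  #1→W3 5, #2→W2 7, #3→W1 2, #4→W3 5, #5→W3 6  ⇒ total 25.
Compare {W1, W3, W4}: total 29.
Compare {W2, W3, W4}: total 31.
No size-3 selection does better; minimum is 25.

25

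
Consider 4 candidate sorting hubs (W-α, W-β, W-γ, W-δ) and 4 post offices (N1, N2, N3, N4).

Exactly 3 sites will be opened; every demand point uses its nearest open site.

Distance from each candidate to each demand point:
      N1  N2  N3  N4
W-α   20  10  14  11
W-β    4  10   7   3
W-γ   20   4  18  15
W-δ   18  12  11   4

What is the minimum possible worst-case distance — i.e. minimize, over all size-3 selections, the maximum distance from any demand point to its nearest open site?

7

Open {W-α, W-β, W-γ}.
  Farthest demand point is N3 at distance 7 (to W-β); all others are ≤ 7.
With {W-β, W-γ, W-δ} the worst case is 7.
With {W-α, W-β, W-δ} the worst case is 10.
No size-3 selection achieves below 7.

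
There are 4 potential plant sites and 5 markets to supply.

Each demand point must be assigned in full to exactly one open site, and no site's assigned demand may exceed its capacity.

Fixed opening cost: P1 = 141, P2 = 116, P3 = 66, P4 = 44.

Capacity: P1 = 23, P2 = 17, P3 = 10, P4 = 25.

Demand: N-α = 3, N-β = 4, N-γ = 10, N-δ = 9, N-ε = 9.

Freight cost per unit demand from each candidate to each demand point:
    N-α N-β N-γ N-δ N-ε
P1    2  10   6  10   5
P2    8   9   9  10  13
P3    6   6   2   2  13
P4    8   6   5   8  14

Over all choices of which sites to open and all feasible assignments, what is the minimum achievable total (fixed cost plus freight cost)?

376

Open {P3, P4}; cheapest assignment that respects the capacities:
  P3 (cap 10, load 10): N-γ — cost 10×2 = 20
  P4 (cap 25, load 25): N-α, N-β, N-δ, N-ε — cost 3×8 + 4×6 + 9×8 + 9×14 = 246
  Shipping 266, fixed 110 → total 376.
  Any other capacity-feasible assignment to {P3, P4} ships for at least 266.
Compare {P1, P4}: its best feasible assignment gives total 382.
Compare {P1, P3, P4}: its best feasible assignment gives total 394.
Every other set of open sites that can feasibly serve all demand totals ≥ 382 even under its best assignment. Minimum: 376.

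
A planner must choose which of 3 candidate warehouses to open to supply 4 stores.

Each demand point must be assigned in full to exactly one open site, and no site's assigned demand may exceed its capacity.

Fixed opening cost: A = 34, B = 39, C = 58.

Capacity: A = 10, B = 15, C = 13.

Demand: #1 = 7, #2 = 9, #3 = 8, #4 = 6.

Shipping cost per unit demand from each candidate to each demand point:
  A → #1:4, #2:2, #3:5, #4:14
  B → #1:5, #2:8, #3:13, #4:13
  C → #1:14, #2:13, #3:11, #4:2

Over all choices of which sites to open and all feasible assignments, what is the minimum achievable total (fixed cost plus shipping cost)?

Open {A, B, C}; cheapest assignment that respects the capacities:
  A (cap 10, load 9): #2 — cost 9×2 = 18
  B (cap 15, load 15): #1, #3 — cost 7×5 + 8×13 = 139
  C (cap 13, load 6): #4 — cost 6×2 = 12
  Shipping 169, fixed 131 → total 300.
  Any other capacity-feasible assignment to {A, B, C} ships for at least 169.
Total demand is 30 and no other set of sites has combined capacity ≥ 30, so {A, B, C} is the only feasible choice of open sites. Minimum: 300.

300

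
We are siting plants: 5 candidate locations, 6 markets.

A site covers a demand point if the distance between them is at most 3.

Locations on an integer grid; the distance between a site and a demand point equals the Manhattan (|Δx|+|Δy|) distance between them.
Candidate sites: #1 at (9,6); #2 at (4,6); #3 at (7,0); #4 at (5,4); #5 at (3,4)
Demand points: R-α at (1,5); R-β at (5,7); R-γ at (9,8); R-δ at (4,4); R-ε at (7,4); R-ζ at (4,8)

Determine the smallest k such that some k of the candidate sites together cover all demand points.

4

Coverage sets (demand points within 3 of each site):
  #1: {R-γ}
  #2: {R-β, R-δ, R-ζ}
  #3: {}
  #4: {R-β, R-δ, R-ε}
  #5: {R-α, R-δ}
No 3 sites suffice: every size-3 union leaves at least one demand point uncovered.
But {#1, #2, #4, #5} covers everything, so the minimum is 4.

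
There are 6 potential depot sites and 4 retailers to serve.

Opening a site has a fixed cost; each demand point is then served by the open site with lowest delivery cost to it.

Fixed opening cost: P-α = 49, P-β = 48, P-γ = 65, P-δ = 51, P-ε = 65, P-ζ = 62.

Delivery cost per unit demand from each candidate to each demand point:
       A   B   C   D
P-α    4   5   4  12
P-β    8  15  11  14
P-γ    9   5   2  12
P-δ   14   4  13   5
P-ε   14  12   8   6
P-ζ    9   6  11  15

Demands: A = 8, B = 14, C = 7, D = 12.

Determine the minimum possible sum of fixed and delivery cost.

Open {P-α, P-δ}: assign each demand point to its cheapest open site.
  A→P-α 8×4=32, B→P-δ 14×4=56, C→P-α 7×4=28, D→P-δ 12×5=60
  delivery cost 176, fixed 100 → total 276.
Compare {P-α, P-ε}: delivery cost 202 + fixed 114 = 316.
Compare {P-γ, P-δ}: delivery cost 202 + fixed 116 = 318.
Compare {P-α}: delivery cost 274 + fixed 49 = 323.
All other subsets cost ≥ 316. Minimum total cost: 276.

276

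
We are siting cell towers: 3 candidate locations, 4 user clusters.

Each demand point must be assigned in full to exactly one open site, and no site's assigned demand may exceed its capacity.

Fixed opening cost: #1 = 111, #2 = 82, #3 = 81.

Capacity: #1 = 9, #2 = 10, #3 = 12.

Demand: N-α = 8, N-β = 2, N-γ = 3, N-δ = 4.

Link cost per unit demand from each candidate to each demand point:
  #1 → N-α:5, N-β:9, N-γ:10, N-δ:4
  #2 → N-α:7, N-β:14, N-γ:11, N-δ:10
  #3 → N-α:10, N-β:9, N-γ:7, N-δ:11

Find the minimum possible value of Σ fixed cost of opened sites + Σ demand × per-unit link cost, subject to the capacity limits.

Open {#2, #3}; cheapest assignment that respects the capacities:
  #2 (cap 10, load 8): N-α — cost 8×7 = 56
  #3 (cap 12, load 9): N-β, N-γ, N-δ — cost 2×9 + 3×7 + 4×11 = 83
  Shipping 139, fixed 163 → total 302.
  Any other capacity-feasible assignment to {#2, #3} ships for at least 139.
Compare {#1, #2}: its best feasible assignment gives total 313.
Compare {#1, #3}: its best feasible assignment gives total 315.
Every other set of open sites that can feasibly serve all demand totals ≥ 313 even under its best assignment. Minimum: 302.

302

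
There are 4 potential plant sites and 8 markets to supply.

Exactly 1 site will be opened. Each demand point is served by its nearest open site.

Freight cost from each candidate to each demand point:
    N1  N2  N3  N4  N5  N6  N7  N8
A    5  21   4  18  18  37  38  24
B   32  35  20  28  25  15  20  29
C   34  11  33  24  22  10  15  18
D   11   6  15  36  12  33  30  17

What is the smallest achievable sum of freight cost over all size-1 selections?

160

Open {D}.
  N1→D 11, N2→D 6, N3→D 15, N4→D 36, N5→D 12, N6→D 33, N7→D 30, N8→D 17  ⇒ total 160.
Compare {A}: total 165.
Compare {C}: total 167.
No size-1 selection does better; minimum is 160.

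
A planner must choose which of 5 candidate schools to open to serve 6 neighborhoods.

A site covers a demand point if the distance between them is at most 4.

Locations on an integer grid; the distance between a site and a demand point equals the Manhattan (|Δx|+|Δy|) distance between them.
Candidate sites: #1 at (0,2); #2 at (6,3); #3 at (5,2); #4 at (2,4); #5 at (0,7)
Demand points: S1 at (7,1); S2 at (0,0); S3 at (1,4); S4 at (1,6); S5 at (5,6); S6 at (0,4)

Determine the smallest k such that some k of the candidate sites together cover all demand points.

Coverage sets (demand points within 4 of each site):
  #1: {S2, S3, S6}
  #2: {S1, S5}
  #3: {S1, S5}
  #4: {S3, S4, S6}
  #5: {S3, S4, S6}
No 2 sites suffice: every size-2 union leaves at least one demand point uncovered.
But {#1, #2, #4} covers everything, so the minimum is 3.

3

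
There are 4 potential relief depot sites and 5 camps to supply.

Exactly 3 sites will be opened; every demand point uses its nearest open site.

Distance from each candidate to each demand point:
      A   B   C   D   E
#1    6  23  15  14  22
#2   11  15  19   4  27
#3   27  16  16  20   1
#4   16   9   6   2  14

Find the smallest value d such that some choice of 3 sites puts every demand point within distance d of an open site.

9

Open {#1, #3, #4}.
  Farthest demand point is B at distance 9 (to #4); all others are ≤ 9.
With {#2, #3, #4} the worst case is 11.
With {#1, #2, #4} the worst case is 14.
No size-3 selection achieves below 9.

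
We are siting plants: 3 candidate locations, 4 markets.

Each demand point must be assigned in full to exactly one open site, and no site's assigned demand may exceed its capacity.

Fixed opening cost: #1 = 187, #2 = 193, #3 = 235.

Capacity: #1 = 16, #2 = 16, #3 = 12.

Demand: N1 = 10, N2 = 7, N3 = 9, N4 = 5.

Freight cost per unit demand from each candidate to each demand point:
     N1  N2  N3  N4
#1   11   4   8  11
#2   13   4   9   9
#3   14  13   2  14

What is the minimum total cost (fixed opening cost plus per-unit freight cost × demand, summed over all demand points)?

Open {#1, #2}; cheapest assignment that respects the capacities:
  #1 (cap 16, load 15): N1, N4 — cost 10×11 + 5×11 = 165
  #2 (cap 16, load 16): N2, N3 — cost 7×4 + 9×9 = 109
  Shipping 274, fixed 380 → total 654.
  Any other capacity-feasible assignment to {#1, #2} ships for at least 274.
Compare {#1, #2, #3}: its best feasible assignment gives total 816.
Every other set of open sites that can feasibly serve all demand totals ≥ 816 even under its best assignment. Minimum: 654.

654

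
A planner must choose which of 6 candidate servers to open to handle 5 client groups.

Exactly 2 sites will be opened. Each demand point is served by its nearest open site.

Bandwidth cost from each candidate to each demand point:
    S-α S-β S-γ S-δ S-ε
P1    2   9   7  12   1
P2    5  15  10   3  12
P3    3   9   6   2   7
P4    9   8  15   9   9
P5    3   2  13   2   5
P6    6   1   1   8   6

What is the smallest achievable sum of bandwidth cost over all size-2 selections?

12

Open {P5, P6}.
  S-α→P5 3, S-β→P6 1, S-γ→P6 1, S-δ→P5 2, S-ε→P5 5  ⇒ total 12.
Compare {P1, P6}: total 13.
Compare {P3, P6}: total 13.
No size-2 selection does better; minimum is 12.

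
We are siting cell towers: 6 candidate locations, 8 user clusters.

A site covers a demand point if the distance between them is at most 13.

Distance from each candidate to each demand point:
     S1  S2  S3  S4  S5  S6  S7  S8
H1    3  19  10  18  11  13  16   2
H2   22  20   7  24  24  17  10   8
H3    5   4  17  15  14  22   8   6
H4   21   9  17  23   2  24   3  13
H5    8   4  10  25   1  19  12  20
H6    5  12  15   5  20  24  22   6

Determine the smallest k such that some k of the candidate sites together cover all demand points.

Coverage sets (demand points within 13 of each site):
  H1: {S1, S3, S5, S6, S8}
  H2: {S3, S7, S8}
  H3: {S1, S2, S7, S8}
  H4: {S2, S5, S7, S8}
  H5: {S1, S2, S3, S5, S7}
  H6: {S1, S2, S4, S8}
No 2 sites suffice: every size-2 union leaves at least one demand point uncovered.
But {H1, H2, H6} covers everything, so the minimum is 3.

3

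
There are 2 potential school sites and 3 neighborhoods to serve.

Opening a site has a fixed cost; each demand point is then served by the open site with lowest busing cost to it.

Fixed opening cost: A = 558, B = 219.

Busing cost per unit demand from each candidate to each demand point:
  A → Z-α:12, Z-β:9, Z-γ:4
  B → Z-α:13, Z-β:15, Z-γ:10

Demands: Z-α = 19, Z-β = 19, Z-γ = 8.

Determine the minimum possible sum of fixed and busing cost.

831

Open {B}: assign each demand point to its cheapest open site.
  Z-α→B 19×13=247, Z-β→B 19×15=285, Z-γ→B 8×10=80
  busing cost 612, fixed 219 → total 831.
Compare {A}: busing cost 431 + fixed 558 = 989.
Compare {A, B}: busing cost 431 + fixed 777 = 1208.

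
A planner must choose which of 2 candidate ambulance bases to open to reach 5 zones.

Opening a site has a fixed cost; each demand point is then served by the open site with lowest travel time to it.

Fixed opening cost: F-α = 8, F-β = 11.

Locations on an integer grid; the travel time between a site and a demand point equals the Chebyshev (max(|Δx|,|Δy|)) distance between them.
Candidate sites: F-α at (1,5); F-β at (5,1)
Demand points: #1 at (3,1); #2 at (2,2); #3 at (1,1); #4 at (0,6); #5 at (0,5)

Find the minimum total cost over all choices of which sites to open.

Open {F-α}: assign each demand point to its cheapest open site.
  #1→F-α 4, #2→F-α 3, #3→F-α 4, #4→F-α 1, #5→F-α 1
  travel time 13, fixed 8 → total 21.
Compare {F-β}: travel time 19 + fixed 11 = 30.
Compare {F-α, F-β}: travel time 11 + fixed 19 = 30.

21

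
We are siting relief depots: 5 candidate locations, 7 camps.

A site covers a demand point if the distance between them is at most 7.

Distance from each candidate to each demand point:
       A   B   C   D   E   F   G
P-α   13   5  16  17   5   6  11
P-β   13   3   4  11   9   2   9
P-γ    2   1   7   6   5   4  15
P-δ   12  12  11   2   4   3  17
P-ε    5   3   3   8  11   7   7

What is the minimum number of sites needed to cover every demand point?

2

Coverage sets (demand points within 7 of each site):
  P-α: {B, E, F}
  P-β: {B, C, F}
  P-γ: {A, B, C, D, E, F}
  P-δ: {D, E, F}
  P-ε: {A, B, C, F, G}
No single site covers all 7 demand points.
But {P-γ, P-ε} covers everything, so the minimum is 2.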